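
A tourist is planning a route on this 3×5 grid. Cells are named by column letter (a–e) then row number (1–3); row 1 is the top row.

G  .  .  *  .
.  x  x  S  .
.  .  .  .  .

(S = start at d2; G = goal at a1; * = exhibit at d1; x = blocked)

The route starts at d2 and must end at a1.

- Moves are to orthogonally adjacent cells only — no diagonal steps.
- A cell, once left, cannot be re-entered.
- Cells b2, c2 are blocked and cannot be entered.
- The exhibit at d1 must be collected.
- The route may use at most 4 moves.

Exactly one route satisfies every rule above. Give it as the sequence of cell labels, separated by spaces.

The budget equals the shortest possible length, so every move has to be on a shortest route through the required cells.
Route from d2: up 1 to d1, left 3 to a1 — 4 moves in all.
Check: all required cells visited; 4 ≤ 4 moves.

d2 d1 c1 b1 a1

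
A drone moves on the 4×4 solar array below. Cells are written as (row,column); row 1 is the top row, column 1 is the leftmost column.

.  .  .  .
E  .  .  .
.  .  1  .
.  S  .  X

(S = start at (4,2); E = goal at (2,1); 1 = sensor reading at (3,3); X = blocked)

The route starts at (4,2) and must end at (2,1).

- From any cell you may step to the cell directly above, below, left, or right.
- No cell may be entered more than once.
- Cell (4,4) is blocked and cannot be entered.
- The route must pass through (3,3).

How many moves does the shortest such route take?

Any route passes through (3,3) somewhere between (4,2) and (2,1). Summing Manhattan distances along the two legs ((4,2) → (3,3) → (2,1)) gives a lower bound of 2 + 3 = 5 moves.
A route of 5 moves achieves this: (4,2) → (3,2) → (3,3) → (2,3) → (2,2) → (2,1).
Since 5 matches the lower bound, it is optimal.

5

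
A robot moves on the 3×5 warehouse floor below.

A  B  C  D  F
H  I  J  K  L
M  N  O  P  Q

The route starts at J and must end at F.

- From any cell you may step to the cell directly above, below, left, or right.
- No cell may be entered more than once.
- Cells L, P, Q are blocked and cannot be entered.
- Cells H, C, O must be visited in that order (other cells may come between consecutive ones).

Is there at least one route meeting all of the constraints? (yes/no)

Ignoring the required order, 3 revisit-free routes from J to F pass through all of H, C, and O; the waypoint orders that occur are O → H → C (3) — never H → C → O.

no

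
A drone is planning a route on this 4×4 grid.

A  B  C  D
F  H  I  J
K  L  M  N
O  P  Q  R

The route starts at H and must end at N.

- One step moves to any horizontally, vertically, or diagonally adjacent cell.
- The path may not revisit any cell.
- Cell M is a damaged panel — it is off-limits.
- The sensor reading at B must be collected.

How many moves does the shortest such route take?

Any route passes through B somewhere between H and N. Summing Chebyshev distances along the two legs (H → B → N) gives a lower bound of 1 + 2 = 3 moves.
A route of 3 moves achieves this: H → B → I → N.
Since 3 matches the lower bound, it is optimal.

3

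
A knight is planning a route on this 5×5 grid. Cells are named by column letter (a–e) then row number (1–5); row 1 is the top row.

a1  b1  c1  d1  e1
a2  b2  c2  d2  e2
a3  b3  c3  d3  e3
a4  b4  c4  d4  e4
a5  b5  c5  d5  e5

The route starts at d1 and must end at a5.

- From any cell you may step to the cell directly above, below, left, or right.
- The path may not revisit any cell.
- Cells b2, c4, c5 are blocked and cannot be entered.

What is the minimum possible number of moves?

7

The Manhattan distance from d1 to a5 is |1−5| + |4−1| = 7, so at least 7 moves are needed.
A route of 7 moves achieves this: d1 → d2 → d3 → c3 → b3 → b4 → b5 → a5.
Since 7 matches the lower bound, it is optimal.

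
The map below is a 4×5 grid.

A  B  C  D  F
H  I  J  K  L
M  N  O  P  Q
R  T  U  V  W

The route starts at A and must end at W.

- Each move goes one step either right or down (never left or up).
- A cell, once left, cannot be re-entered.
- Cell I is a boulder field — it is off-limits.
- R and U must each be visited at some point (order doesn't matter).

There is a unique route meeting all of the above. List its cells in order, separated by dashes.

A - H - M - R - T - U - V - W

Moves only go right or down, so the column and row indices never decrease.
Route from A: down 3 to R, right 4 to W — 7 moves in all.
Check: all required cells visited.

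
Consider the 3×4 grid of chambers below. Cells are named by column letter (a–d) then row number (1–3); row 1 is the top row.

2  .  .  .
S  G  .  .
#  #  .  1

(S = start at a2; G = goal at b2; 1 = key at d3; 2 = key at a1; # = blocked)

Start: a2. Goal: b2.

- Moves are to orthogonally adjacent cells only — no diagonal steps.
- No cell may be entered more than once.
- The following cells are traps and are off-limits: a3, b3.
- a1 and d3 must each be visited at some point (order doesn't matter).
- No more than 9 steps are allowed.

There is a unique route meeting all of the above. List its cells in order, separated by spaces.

The budget equals the shortest possible length, so every move has to be on a shortest route through the required cells.
Route from a2: up 1 to a1, right 3 to d1, down 2 to d3, left 1 to c3, up 1 to c2, left 1 to b2 — 9 moves in all.
Check: all required cells visited; 9 ≤ 9 moves.

a2 a1 b1 c1 d1 d2 d3 c3 c2 b2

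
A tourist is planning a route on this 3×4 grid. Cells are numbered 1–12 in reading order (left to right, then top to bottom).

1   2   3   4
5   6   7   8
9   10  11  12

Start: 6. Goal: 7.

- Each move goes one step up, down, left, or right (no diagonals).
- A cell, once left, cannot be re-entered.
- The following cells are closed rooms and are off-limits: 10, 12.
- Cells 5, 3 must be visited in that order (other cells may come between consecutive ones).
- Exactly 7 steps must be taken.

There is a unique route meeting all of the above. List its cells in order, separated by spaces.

The waypoints must appear in the order 5, 3, with no cell reused.
Route from 6: left to 5, up to 1, 3× right (reaching 4), down to 8, left to 7 — 7 moves in all.
Check: order respected (5 at step 1, 3 at step 4); 7 moves as required.

6 5 1 2 3 4 8 7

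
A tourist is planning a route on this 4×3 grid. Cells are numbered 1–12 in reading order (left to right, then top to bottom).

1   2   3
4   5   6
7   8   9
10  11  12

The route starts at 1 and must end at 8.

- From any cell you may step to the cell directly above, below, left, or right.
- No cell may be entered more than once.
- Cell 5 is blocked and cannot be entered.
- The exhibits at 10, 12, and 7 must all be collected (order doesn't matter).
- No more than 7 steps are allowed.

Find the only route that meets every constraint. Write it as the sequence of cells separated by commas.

The 7-move cap with required stops at 10, 12, 7 leaves no slack for detours.
Route from 1: down 3 to 10, right 2 to 12, up 1 to 9, left 1 to 8 — 7 moves in all.
Check: all required cells visited; 7 ≤ 7 moves.

1, 4, 7, 10, 11, 12, 9, 8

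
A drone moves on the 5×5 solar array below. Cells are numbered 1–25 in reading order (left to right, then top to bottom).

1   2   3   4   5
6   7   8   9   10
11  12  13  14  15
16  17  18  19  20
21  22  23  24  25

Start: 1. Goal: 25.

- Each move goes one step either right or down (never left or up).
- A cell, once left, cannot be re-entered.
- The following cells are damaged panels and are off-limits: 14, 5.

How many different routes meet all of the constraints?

A right/down-only route from 1 to 25 makes exactly 4 down-moves and 4 right-moves in some order.
With no other constraints that would be C(8,4) = 70 routes.
Subtract routes through each blocked cell (inclusion–exclusion for overlaps): − through 5: 1 − through 14: 30 → 39.
That gives 39 routes.

39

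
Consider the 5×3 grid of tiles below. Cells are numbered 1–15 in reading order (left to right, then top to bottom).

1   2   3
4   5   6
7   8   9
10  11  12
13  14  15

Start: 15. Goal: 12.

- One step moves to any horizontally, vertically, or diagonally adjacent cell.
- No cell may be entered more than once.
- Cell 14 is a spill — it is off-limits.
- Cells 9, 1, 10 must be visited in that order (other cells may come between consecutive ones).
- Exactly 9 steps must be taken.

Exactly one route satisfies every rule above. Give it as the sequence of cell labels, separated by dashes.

The waypoints must appear in the order 9, 1, 10, with no cell reused.
Route from 15: up-left 1 to 11, up-right 1 to 9, up-left 2 to 1, down 3 to 10, up-right 1 to 8, down-right 1 to 12 — 9 moves in all.
Check: order respected (9 at step 2, 1 at step 4, 10 at step 7); 9 moves as required.

15 - 11 - 9 - 5 - 1 - 4 - 7 - 10 - 8 - 12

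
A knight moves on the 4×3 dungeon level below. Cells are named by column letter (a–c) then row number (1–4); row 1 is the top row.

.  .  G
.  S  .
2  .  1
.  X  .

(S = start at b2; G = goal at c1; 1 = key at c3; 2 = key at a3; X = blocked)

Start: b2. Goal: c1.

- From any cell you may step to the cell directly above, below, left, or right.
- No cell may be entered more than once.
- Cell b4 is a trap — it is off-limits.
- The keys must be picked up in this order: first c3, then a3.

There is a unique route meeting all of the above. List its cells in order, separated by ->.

b2 -> c2 -> c3 -> b3 -> a3 -> a2 -> a1 -> b1 -> c1

The waypoints must appear in the order c3, a3, with no cell reused.
Route from b2: right 1 to c2, down 1 to c3, left 2 to a3, up 2 to a1, right 2 to c1 — 8 moves in all.
Check: order respected (1 at step 2, 2 at step 4).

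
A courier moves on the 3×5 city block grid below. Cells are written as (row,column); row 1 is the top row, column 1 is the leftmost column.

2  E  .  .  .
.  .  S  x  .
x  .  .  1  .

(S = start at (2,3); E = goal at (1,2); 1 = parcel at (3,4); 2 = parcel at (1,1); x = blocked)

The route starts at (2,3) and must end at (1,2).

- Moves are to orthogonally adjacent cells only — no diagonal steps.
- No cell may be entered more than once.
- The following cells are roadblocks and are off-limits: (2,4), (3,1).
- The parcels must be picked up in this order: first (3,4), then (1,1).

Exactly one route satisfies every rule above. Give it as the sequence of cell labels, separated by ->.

(2,3) -> (1,3) -> (1,4) -> (1,5) -> (2,5) -> (3,5) -> (3,4) -> (3,3) -> (3,2) -> (2,2) -> (2,1) -> (1,1) -> (1,2)

The waypoints must appear in the order (3,4), (1,1), with no cell reused.
Route from (2,3): up to (1,3), 2× right (reaching (1,5)), 2× down (reaching (3,5)), 3× left (reaching (3,2)), up to (2,2), left to (2,1), up to (1,1), right to (1,2) — 12 moves in all.
Check: order respected (1 at step 6, 2 at step 11).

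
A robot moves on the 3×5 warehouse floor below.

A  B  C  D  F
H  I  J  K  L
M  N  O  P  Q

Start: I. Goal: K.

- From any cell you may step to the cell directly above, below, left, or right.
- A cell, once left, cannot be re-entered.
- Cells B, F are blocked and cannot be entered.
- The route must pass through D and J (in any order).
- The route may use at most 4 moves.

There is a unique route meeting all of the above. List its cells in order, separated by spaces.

The budget equals the shortest possible length, so every move has to be on a shortest route through the required cells.
Route from I: right to J, up to C, right to D, down to K — 4 moves in all.
Check: all required cells visited; 4 ≤ 4 moves.

I J C D K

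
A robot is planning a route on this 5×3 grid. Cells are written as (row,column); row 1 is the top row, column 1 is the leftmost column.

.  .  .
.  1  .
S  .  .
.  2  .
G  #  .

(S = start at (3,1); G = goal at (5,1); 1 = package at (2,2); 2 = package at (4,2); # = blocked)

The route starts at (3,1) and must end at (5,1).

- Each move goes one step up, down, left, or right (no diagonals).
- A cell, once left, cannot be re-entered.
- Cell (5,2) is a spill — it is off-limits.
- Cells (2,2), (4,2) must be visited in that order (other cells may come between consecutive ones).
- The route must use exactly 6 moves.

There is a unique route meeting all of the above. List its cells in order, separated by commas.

(3,1), (2,1), (2,2), (3,2), (4,2), (4,1), (5,1)

The waypoints must appear in the order (2,2), (4,2), with no cell reused.
Route from (3,1): up 1 to (2,1), right 1 to (2,2), down 2 to (4,2), left 1 to (4,1), down 1 to (5,1) — 6 moves in all.
Check: order respected (1 at step 2, 2 at step 4); 6 moves as required.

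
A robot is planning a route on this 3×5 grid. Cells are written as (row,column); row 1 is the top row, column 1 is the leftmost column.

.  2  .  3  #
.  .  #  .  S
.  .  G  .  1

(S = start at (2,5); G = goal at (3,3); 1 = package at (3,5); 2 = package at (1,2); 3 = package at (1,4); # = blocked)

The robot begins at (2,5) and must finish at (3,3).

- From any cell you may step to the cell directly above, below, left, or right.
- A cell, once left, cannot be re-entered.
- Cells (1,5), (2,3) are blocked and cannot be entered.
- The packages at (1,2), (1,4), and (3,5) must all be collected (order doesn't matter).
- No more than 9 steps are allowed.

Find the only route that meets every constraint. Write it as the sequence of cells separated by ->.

(2,5) -> (3,5) -> (3,4) -> (2,4) -> (1,4) -> (1,3) -> (1,2) -> (2,2) -> (3,2) -> (3,3)

The budget equals the shortest possible length, so every move has to be on a shortest route through the required cells.
Route from (2,5): down to (3,5), left to (3,4), 2× up (reaching (1,4)), 2× left (reaching (1,2)), 2× down (reaching (3,2)), right to (3,3) — 9 moves in all.
Check: all required cells visited; 9 ≤ 9 moves.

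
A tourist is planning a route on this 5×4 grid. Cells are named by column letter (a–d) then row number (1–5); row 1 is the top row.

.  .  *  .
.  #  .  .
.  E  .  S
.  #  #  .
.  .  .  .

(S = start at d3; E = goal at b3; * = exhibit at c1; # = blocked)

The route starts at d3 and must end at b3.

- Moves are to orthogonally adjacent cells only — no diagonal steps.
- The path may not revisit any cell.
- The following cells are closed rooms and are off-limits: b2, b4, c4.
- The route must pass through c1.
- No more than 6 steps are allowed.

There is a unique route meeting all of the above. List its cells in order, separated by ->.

The 6-move cap with required stops at c1 leaves no slack for detours.
Route from d3: up 2 to d1, left 1 to c1, down 2 to c3, left 1 to b3 — 6 moves in all.
Check: all required cells visited; 6 ≤ 6 moves.

d3 -> d2 -> d1 -> c1 -> c2 -> c3 -> b3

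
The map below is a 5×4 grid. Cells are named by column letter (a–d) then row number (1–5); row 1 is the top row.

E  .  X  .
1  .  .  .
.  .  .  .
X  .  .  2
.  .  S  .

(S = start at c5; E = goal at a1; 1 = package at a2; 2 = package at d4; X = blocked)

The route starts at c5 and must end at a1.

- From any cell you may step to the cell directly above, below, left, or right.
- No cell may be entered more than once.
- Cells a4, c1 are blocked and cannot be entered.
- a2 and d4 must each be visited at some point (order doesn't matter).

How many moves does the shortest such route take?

8

Any route passes through a2 and d4 in some order between c5 and a1. Summing Manhattan distances along each leg and taking the cheapest ordering (c5 → d4 → a2 → a1) gives a lower bound of 2 + 5 + 1 = 8 moves.
A route of 8 moves achieves this: c5 → c4 → d4 → d3 → d2 → c2 → b2 → a2 → a1.
Since 8 matches the lower bound, it is optimal.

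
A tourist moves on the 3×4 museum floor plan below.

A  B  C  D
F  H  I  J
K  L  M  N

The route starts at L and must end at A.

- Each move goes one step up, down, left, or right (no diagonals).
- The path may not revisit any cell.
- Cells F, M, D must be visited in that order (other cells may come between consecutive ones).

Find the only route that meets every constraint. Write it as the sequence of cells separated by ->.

The waypoints must appear in the order F, M, D, with no cell reused.
Route from L: left 1 to K, up 1 to F, right 2 to I, down 1 to M, right 1 to N, up 2 to D, left 3 to A — 11 moves in all.
Check: order respected (F at step 2, M at step 5, D at step 8).

L -> K -> F -> H -> I -> M -> N -> J -> D -> C -> B -> A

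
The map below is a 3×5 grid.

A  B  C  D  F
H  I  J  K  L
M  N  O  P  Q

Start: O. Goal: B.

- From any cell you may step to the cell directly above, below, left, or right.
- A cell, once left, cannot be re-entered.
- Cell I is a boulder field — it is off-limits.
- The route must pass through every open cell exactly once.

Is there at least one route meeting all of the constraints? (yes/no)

Exhausting the options from O, every branch either dead-ends against blocked cells, would have to re-enter a cell already used, or reaches the goal with a constraint still unmet.

no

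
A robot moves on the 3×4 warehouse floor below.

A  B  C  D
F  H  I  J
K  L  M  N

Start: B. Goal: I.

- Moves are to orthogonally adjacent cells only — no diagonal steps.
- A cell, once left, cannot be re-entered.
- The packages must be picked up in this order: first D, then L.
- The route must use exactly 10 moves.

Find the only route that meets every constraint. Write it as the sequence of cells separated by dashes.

The waypoints must appear in the order D, L, with no cell reused.
Route from B: right 2 to D, down 2 to N, left 3 to K, up 1 to F, right 2 to I — 10 moves in all.
Check: order respected (D at step 2, L at step 6); 10 moves as required.

B - C - D - J - N - M - L - K - F - H - I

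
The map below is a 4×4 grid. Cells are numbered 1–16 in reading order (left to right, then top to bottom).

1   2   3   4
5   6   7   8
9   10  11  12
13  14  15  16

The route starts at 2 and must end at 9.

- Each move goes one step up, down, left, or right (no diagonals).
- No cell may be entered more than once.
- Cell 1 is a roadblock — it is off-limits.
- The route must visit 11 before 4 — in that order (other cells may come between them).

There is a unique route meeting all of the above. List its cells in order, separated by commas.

The waypoints must appear in the order 11, 4, with no cell reused.
Route from 2: down 2 to 10, right 1 to 11, up 2 to 3, right 1 to 4, down 3 to 16, left 3 to 13, up 1 to 9 — 13 moves in all.
Check: order respected (11 at step 3, 4 at step 6).

2, 6, 10, 11, 7, 3, 4, 8, 12, 16, 15, 14, 13, 9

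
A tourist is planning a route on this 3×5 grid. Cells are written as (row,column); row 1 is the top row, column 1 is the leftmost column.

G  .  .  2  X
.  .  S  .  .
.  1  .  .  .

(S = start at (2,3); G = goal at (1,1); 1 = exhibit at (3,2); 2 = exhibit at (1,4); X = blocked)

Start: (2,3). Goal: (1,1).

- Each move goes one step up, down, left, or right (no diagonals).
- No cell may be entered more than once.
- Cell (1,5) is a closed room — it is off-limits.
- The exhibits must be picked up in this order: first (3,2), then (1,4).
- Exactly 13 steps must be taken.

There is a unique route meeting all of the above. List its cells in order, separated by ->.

The waypoints must appear in the order (3,2), (1,4), with no cell reused.
Route from (2,3): left 2 to (2,1), down 1 to (3,1), right 4 to (3,5), up 1 to (2,5), left 1 to (2,4), up 1 to (1,4), left 3 to (1,1) — 13 moves in all.
Check: order respected (1 at step 4, 2 at step 10); 13 moves as required.

(2,3) -> (2,2) -> (2,1) -> (3,1) -> (3,2) -> (3,3) -> (3,4) -> (3,5) -> (2,5) -> (2,4) -> (1,4) -> (1,3) -> (1,2) -> (1,1)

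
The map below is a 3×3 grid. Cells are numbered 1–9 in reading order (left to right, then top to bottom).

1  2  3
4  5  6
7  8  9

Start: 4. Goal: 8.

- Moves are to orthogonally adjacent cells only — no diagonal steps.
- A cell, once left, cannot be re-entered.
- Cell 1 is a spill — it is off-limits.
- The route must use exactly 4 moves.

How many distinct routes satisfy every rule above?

1

Need simple routes of exactly 4 moves from 4 to 8 (Manhattan distance 2, so 1 moves are spent on a detour and 1 undoing it).
Enumerating: 4 5 6 9 8.
That gives 1 route.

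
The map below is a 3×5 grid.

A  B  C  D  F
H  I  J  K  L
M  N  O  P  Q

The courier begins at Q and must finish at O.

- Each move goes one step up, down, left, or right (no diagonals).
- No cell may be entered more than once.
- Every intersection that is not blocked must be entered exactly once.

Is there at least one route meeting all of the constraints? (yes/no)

One route that works: Q → L → F → D → C → B → A → H → M → N → I → J → K → P → O.

yes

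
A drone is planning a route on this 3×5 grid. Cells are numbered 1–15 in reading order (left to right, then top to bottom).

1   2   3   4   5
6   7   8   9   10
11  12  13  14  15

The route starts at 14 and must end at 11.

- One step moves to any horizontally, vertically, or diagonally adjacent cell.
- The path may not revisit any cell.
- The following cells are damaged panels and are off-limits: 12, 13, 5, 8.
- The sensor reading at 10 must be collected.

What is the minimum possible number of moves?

Any route passes through 10 somewhere between 14 and 11. Summing Chebyshev distances along the two legs (14 → 10 → 11) gives a lower bound of 1 + 4 = 5 moves.
A route of 5 moves achieves this: 14 → 10 → 4 → 3 → 7 → 11.
Since 5 matches the lower bound, it is optimal.

5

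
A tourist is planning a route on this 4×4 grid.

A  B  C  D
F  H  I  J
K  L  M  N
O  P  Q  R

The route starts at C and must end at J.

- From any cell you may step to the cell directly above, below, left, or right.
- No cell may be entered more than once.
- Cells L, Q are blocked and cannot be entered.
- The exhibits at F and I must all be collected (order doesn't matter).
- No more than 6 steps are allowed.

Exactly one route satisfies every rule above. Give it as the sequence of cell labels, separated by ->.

C -> B -> A -> F -> H -> I -> J

Any route must reach F and I and still end at J within 6 moves, so the order of the required stops is forced.
Route from C: 2× left (reaching A), down to F, 3× right (reaching J) — 6 moves in all.
Check: all required cells visited; 6 ≤ 6 moves.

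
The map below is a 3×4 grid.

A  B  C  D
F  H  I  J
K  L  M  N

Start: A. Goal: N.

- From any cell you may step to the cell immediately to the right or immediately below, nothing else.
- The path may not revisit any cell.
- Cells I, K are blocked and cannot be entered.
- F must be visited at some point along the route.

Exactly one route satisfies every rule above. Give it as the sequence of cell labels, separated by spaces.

Moves only go right or down, so the column and row indices never decrease.
Route from A: down to F, right to H, down to L, 2× right (reaching N) — 5 moves in all.
Check: all required cells visited.

A F H L M N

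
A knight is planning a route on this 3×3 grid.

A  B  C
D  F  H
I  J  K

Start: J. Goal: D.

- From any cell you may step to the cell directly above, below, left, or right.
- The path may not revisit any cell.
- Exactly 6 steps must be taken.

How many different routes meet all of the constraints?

4

Need simple routes of exactly 6 moves from J to D (Manhattan distance 2, so 2 moves are spent on a detour and 2 undoing it).
Enumerating: J F H C B A D | J K H C B F D | J K H C B A D | J K H F B A D.
That gives 4 routes.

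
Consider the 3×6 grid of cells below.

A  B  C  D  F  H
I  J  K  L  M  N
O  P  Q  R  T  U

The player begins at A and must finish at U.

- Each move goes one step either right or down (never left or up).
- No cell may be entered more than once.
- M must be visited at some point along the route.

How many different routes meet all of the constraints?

10

A right/down-only route from A to U makes exactly 2 down-moves and 5 right-moves in some order.
With no other constraints that would be C(7,2) = 21 routes.
Split at M and multiply the segment counts: A→M: 5; M→U: 2; product = 10.
That gives 10 routes.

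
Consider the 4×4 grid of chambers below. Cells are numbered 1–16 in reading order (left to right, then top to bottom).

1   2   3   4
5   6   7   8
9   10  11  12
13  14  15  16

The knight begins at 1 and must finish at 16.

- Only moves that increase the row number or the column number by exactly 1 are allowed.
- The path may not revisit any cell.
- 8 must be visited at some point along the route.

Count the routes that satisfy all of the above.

A right/down-only route from 1 to 16 makes exactly 3 down-moves and 3 right-moves in some order.
With no other constraints that would be C(6,3) = 20 routes.
Split at 8 and multiply the segment counts: 1→8: 4; 8→16: 1; product = 4.
That gives 4 routes.

4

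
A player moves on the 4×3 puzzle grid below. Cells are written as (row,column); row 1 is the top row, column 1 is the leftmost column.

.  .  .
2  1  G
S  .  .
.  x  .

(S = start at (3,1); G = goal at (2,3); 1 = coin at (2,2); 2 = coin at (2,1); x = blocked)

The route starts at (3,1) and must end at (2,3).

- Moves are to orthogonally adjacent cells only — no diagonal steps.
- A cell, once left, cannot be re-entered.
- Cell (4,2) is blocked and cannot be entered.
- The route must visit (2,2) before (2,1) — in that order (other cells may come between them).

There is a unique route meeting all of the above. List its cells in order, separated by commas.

(3,1), (3,2), (2,2), (2,1), (1,1), (1,2), (1,3), (2,3)

The waypoints must appear in the order (2,2), (2,1), with no cell reused.
Route from (3,1): right 1 to (3,2), up 1 to (2,2), left 1 to (2,1), up 1 to (1,1), right 2 to (1,3), down 1 to (2,3) — 7 moves in all.
Check: order respected (1 at step 2, 2 at step 3).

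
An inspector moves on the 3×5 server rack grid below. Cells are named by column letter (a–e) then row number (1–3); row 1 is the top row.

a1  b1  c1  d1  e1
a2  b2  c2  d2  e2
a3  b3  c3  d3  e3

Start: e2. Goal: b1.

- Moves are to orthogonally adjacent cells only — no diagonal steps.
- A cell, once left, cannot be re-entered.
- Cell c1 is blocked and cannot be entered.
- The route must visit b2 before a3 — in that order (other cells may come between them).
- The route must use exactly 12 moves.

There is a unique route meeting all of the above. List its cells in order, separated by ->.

The waypoints must appear in the order b2, a3, with no cell reused.
Route from e2: up 1 to e1, left 1 to d1, down 2 to d3, left 1 to c3, up 1 to c2, left 1 to b2, down 1 to b3, left 1 to a3, up 2 to a1, right 1 to b1 — 12 moves in all.
Check: order respected (b2 at step 7, a3 at step 9); 12 moves as required.

e2 -> e1 -> d1 -> d2 -> d3 -> c3 -> c2 -> b2 -> b3 -> a3 -> a2 -> a1 -> b1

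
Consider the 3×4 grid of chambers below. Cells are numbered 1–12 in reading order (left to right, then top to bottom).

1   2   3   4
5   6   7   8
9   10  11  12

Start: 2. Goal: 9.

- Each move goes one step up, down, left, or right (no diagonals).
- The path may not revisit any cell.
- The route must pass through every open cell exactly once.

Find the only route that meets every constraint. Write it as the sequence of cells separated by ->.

2 -> 1 -> 5 -> 6 -> 7 -> 3 -> 4 -> 8 -> 12 -> 11 -> 10 -> 9

Need to visit all 12 open cells exactly once, starting at 2 and ending at 9.
Cell 12 has only two open neighbours (8 and 11), so the path must pass straight through it: one of those is the cell it's entered from and the other is where it exits.
Route from 2: left 1 to 1, down 1 to 5, right 2 to 7, up 1 to 3, right 1 to 4, down 2 to 12, left 3 to 9 — 11 moves in all.
Check: all 12 open cells covered.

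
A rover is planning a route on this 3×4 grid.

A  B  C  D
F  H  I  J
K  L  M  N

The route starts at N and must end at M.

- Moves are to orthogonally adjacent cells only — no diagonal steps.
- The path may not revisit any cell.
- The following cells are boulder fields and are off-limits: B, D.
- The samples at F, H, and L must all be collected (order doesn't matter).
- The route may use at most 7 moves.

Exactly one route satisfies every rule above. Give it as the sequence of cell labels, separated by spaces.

N J I H F K L M

Any route must reach F, H, and L and still end at M within 7 moves, so the order of the required stops is forced.
Route from N: up to J, 3× left (reaching F), down to K, 2× right (reaching M) — 7 moves in all.
Check: all required cells visited; 7 ≤ 7 moves.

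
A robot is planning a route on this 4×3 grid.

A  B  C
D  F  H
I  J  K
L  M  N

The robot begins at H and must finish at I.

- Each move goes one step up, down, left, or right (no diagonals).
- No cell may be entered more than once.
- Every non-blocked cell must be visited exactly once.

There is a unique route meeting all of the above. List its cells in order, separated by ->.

Need to visit all 12 open cells exactly once, starting at H and ending at I.
Cell A has only two open neighbours (D and B), so the path must pass straight through it: one of those is the cell it's entered from and the other is where it exits.
Route from H: up 1 to C, left 2 to A, down 1 to D, right 1 to F, down 1 to J, right 1 to K, down 1 to N, left 2 to L, up 1 to I — 11 moves in all.
Check: all 12 open cells covered.

H -> C -> B -> A -> D -> F -> J -> K -> N -> M -> L -> I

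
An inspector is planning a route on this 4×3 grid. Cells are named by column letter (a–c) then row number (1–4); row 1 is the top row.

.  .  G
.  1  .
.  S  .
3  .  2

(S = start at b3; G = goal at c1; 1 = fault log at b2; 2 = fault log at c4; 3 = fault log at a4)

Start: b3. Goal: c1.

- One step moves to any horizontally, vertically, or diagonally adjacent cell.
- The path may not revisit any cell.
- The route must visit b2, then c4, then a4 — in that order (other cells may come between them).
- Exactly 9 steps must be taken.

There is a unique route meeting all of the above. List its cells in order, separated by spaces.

b3 b2 c3 c4 b4 a4 a3 a2 b1 c1

The waypoints must appear in the order b2, c4, a4, with no cell reused.
Route from b3: up 1 to b2, down-right 1 to c3, down 1 to c4, left 2 to a4, up 2 to a2, up-right 1 to b1, right 1 to c1 — 9 moves in all.
Check: order respected (1 at step 1, 2 at step 3, 3 at step 5); 9 moves as required.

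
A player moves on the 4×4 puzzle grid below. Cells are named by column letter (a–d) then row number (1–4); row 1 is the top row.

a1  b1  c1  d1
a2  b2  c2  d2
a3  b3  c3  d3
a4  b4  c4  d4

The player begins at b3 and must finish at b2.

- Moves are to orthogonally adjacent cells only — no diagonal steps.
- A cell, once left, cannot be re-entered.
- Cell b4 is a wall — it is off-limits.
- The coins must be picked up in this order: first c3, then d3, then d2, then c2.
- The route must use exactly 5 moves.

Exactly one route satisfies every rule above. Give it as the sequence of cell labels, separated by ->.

b3 -> c3 -> d3 -> d2 -> c2 -> b2

The waypoints must appear in the order c3, d3, d2, c2, with no cell reused.
Route from b3: right 2 to d3, up 1 to d2, left 2 to b2 — 5 moves in all.
Check: order respected (c3 at step 1, d3 at step 2, d2 at step 3, c2 at step 4); 5 moves as required.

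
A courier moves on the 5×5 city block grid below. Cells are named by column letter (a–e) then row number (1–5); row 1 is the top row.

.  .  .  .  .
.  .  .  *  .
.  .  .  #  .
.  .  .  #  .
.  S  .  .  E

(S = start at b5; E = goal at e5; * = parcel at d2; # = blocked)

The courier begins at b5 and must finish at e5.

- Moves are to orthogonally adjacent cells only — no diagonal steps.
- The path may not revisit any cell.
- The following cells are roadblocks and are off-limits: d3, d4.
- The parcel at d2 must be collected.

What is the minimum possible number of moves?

Any route passes through d2 somewhere between b5 and e5. Summing Manhattan distances along the two legs (b5 → d2 → e5) gives a lower bound of 5 + 4 = 9 moves.
A route of 9 moves achieves this: b5 → b4 → b3 → b2 → c2 → d2 → e2 → e3 → e4 → e5.
Since 9 matches the lower bound, it is optimal.

9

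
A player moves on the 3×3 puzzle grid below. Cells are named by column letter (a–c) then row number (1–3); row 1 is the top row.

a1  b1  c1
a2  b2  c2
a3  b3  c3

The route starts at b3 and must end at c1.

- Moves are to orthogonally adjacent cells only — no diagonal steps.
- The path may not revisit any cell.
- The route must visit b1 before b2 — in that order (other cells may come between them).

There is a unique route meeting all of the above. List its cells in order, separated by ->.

The waypoints must appear in the order b1, b2, with no cell reused.
Route from b3: left 1 to a3, up 2 to a1, right 1 to b1, down 1 to b2, right 1 to c2, up 1 to c1 — 7 moves in all.
Check: order respected (b1 at step 4, b2 at step 5).

b3 -> a3 -> a2 -> a1 -> b1 -> b2 -> c2 -> c1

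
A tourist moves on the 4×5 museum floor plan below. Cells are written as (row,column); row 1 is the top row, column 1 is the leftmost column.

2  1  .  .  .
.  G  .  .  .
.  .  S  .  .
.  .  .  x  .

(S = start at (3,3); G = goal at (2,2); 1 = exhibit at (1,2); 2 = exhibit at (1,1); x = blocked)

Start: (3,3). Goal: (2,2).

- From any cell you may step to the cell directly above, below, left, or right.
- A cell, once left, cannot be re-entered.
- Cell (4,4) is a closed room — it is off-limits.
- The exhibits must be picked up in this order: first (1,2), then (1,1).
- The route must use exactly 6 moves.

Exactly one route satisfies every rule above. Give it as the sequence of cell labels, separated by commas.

The waypoints must appear in the order (1,2), (1,1), with no cell reused.
Route from (3,3): up 2 to (1,3), left 2 to (1,1), down 1 to (2,1), right 1 to (2,2) — 6 moves in all.
Check: order respected (1 at step 3, 2 at step 4); 6 moves as required.

(3,3), (2,3), (1,3), (1,2), (1,1), (2,1), (2,2)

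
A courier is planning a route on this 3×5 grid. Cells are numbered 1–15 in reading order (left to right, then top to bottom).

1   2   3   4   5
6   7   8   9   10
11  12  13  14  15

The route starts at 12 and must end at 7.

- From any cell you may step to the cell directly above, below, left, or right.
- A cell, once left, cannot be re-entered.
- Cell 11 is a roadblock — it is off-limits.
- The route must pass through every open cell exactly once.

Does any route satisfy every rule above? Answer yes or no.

yes

One route that works: 12 → 13 → 8 → 9 → 14 → 15 → 10 → 5 → 4 → 3 → 2 → 1 → 6 → 7.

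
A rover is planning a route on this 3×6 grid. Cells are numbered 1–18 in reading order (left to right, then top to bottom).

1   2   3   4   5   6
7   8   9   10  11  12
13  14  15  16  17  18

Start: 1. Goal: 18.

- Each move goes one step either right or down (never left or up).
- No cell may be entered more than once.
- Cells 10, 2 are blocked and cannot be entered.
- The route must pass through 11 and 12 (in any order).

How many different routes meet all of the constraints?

0

A right/down-only route from 1 to 18 makes exactly 2 down-moves and 5 right-moves in some order.
With no other constraints that would be C(7,2) = 21 routes.
A monotone route can only reach the required cells in the order 11, 12, so split there and multiply the segment counts (each segment already excludes blocked cells): 1→11: 0; 11→12: 1; 12→18: 1; product = 0.
No route satisfies every constraint, so the count is 0.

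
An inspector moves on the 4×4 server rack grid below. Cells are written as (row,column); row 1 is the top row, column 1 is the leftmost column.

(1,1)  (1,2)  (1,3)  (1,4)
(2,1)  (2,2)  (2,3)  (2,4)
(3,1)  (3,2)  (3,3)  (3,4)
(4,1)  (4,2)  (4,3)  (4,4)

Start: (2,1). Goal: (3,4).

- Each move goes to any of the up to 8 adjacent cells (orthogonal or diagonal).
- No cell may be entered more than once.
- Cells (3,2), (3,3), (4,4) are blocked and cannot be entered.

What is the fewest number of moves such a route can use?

3

With diagonal moves allowed, the Chebyshev distance max(|Δrow|,|Δcol|) from (2,1) to (3,4) is 3, so at least 3 moves are needed.
A route of 3 moves achieves this: (2,1) → (1,2) → (2,3) → (3,4).
Since 3 matches the lower bound, it is optimal.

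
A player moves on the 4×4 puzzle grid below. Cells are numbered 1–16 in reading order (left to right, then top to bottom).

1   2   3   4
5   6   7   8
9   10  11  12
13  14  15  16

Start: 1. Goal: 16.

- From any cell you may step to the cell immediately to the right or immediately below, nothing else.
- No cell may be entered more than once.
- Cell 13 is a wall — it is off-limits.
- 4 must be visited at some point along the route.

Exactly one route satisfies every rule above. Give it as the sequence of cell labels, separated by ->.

1 -> 2 -> 3 -> 4 -> 8 -> 12 -> 16

Moves only go right or down, so the column and row indices never decrease.
Route from 1: right 3 to 4, down 3 to 16 — 6 moves in all.
Check: all required cells visited.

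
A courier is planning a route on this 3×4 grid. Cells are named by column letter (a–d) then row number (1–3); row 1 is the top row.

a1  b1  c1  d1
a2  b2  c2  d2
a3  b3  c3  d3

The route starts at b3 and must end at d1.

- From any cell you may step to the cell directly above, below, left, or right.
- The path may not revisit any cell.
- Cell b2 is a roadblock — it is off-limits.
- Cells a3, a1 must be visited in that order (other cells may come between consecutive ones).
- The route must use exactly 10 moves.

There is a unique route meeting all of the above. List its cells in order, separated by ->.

The waypoints must appear in the order a3, a1, with no cell reused.
Route from b3: left to a3, 2× up (reaching a1), 2× right (reaching c1), 2× down (reaching c3), right to d3, 2× up (reaching d1) — 10 moves in all.
Check: order respected (a3 at step 1, a1 at step 3); 10 moves as required.

b3 -> a3 -> a2 -> a1 -> b1 -> c1 -> c2 -> c3 -> d3 -> d2 -> d1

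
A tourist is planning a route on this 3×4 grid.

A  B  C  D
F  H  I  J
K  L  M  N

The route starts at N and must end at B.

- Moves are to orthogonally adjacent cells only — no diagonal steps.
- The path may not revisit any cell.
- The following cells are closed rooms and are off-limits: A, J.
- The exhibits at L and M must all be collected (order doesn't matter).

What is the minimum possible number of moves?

Any route passes through L and M in some order between N and B. Summing Manhattan distances along each leg and taking the cheapest ordering (N → M → L → B) gives a lower bound of 1 + 1 + 2 = 4 moves.
A route of 4 moves achieves this: N → M → L → H → B.
Since 4 matches the lower bound, it is optimal.

4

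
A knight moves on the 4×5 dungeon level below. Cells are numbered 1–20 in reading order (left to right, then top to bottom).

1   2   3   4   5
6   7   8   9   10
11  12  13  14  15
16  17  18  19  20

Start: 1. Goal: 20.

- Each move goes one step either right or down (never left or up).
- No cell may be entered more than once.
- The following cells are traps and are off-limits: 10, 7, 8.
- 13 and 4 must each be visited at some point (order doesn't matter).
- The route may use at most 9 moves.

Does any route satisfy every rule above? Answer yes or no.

no

13 is below but to the left of 4: going 4 → 13 would need a leftward move and 13 → 4 an upward move, so no right/down-only route can visit both required cells.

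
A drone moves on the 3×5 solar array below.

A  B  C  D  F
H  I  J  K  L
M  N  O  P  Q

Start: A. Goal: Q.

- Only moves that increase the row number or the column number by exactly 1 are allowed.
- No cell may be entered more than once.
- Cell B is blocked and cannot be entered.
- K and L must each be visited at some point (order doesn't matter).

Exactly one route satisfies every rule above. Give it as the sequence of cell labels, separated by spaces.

A H I J K L Q

Moves only go right or down, so the column and row indices never decrease.
Route from A: down to H, 4× right (reaching L), down to Q — 6 moves in all.
Check: all required cells visited.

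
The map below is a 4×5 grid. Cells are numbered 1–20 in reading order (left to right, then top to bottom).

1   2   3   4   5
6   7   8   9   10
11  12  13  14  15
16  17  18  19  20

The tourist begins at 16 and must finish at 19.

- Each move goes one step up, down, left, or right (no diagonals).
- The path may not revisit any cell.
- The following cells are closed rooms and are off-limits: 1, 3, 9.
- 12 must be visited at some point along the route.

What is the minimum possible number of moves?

5

Any route passes through 12 somewhere between 16 and 19. Summing Manhattan distances along the two legs (16 → 12 → 19) gives a lower bound of 2 + 3 = 5 moves.
A route of 5 moves achieves this: 16 → 11 → 12 → 17 → 18 → 19.
Since 5 matches the lower bound, it is optimal.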